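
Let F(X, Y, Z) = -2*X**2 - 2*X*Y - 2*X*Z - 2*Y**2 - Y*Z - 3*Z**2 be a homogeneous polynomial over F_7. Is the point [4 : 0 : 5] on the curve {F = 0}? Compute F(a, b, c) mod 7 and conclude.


F(4,0,5) ≡ 0 (mod 7); P is on the curve.

Evaluate F(4, 0, 5) term-by-term (mod 7).
  -2*X**2 ↦ -2·16·1·1 = -32
  -2*X*Y ↦ -2·4·0·1 = 0
  -2*X*Z ↦ -2·4·1·5 = -40
  -2*Y**2 ↦ -2·1·0·1 = 0
  -Y*Z ↦ -1·1·0·5 = 0
  -3*Z**2 ↦ -3·1·1·25 = -75
Sum: F(4, 0, 5) = (-32) + (0) + (-40) + (0) + (0) + (-75) = -147.
Reducing mod 7: -147 ≡ 0 (mod 7).
Since F(a, b, c) ≡ 0 (mod 7), P lies on the curve.


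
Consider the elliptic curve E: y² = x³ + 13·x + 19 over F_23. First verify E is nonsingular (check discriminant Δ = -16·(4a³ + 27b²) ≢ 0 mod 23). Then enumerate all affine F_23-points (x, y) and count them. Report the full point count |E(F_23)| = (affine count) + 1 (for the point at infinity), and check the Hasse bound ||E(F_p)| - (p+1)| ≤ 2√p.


Affine points = {(3, 4), (3, 19), (5, 5), (5, 18), (7, 4), (7, 19), (13, 4), (13, 19), (14, 1), (14, 22), (15, 1), (15, 22), (17, 1), (17, 22), (18, 6), (18, 17), (19, 8), (19, 15), (21, 10), (21, 13)}; affine count = 20; |E(F_23)| = 21.

Discriminant check: Δ ∝ 4a³ + 27b² = 4·13³ + 27·19² = 4·2197 + 27·361 ≡ 20 (mod 23). Nonzero ⇒ E is nonsingular.
For each x ∈ F_23, compute rhs = x³ + 13·x + 19 mod 23, then count y ∈ F_23 with y² ≡ rhs.
  x = 0: rhs = 19, matching y values: none (0 points).
  x = 1: rhs = 10, matching y values: none (0 points).
  x = 2: rhs = 7, matching y values: none (0 points).
  x = 3: rhs = 16, matching y values: 4, 19 (2 points).
  x = 4: rhs = 20, matching y values: none (0 points).
  x = 5: rhs = 2, matching y values: 5, 18 (2 points).
  x = 6: rhs = 14, matching y values: none (0 points).
  x = 7: rhs = 16, matching y values: 4, 19 (2 points).
  x = 8: rhs = 14, matching y values: none (0 points).
  x = 9: rhs = 14, matching y values: none (0 points).
  x = 10: rhs = 22, matching y values: none (0 points).
  x = 11: rhs = 21, matching y values: none (0 points).
  x = 12: rhs = 17, matching y values: none (0 points).
  x = 13: rhs = 16, matching y values: 4, 19 (2 points).
  x = 14: rhs = 1, matching y values: 1, 22 (2 points).
  x = 15: rhs = 1, matching y values: 1, 22 (2 points).
  x = 16: rhs = 22, matching y values: none (0 points).
  x = 17: rhs = 1, matching y values: 1, 22 (2 points).
  x = 18: rhs = 13, matching y values: 6, 17 (2 points).
  x = 19: rhs = 18, matching y values: 8, 15 (2 points).
  x = 20: rhs = 22, matching y values: none (0 points).
  x = 21: rhs = 8, matching y values: 10, 13 (2 points).
  x = 22: rhs = 5, matching y values: none (0 points).
Total affine count: 20.
Full point count |E(F_23)| = 20 + 1 = 21.
Hasse bound: |21 − (23+1)| = |-3| = 3 ≤ 2√23 ≈ 9.5917 ✓.


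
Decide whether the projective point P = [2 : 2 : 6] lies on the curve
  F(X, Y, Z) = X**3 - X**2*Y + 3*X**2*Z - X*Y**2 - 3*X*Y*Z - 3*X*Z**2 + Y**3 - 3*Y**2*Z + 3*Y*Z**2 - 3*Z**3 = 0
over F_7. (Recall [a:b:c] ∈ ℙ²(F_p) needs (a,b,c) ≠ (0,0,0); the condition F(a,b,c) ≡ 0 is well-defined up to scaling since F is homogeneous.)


F(2,2,6) ≡ 1 (mod 7); P is NOT on the curve.

Evaluate F(2, 2, 6) term-by-term (mod 7).
  X**3 ↦ 1·8·1·1 = 8
  -X**2*Y ↦ -1·4·2·1 = -8
  3*X**2*Z ↦ 3·4·1·6 = 72
  -X*Y**2 ↦ -1·2·4·1 = -8
  -3*X*Y*Z ↦ -3·2·2·6 = -72
  -3*X*Z**2 ↦ -3·2·1·36 = -216
  Y**3 ↦ 1·1·8·1 = 8
  -3*Y**2*Z ↦ -3·1·4·6 = -72
  3*Y*Z**2 ↦ 3·1·2·36 = 216
  -3*Z**3 ↦ -3·1·1·216 = -648
Sum: F(2, 2, 6) = (8) + (-8) + (72) + (-8) + (-72) + (-216) + (8) + (-72) + (216) + (-648) = -720.
Reducing mod 7: -720 ≡ 1 (mod 7).
Since F(a, b, c) ≡ 1 ≠ 0 (mod 7), P does NOT lie on the curve.


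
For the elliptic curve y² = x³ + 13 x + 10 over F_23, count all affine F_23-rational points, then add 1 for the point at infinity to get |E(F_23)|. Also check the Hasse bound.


Affine points = {(1, 1), (1, 22), (5, 4), (5, 19), (10, 6), (10, 17), (11, 9), (11, 14), (12, 10), (12, 13), (16, 6), (16, 17), (18, 2), (18, 21), (19, 3), (19, 20), (20, 6), (20, 17)}; affine count = 18; |E(F_23)| = 19.

Discriminant check: Δ ∝ 4a³ + 27b² = 4·13³ + 27·10² = 4·2197 + 27·100 ≡ 11 (mod 23). Nonzero ⇒ E is nonsingular.
For each x ∈ F_23, compute rhs = x³ + 13·x + 10 mod 23, then count y ∈ F_23 with y² ≡ rhs.
  x = 0: rhs = 10, matching y values: none (0 points).
  x = 1: rhs = 1, matching y values: 1, 22 (2 points).
  x = 2: rhs = 21, matching y values: none (0 points).
  x = 3: rhs = 7, matching y values: none (0 points).
  x = 4: rhs = 11, matching y values: none (0 points).
  x = 5: rhs = 16, matching y values: 4, 19 (2 points).
  x = 6: rhs = 5, matching y values: none (0 points).
  x = 7: rhs = 7, matching y values: none (0 points).
  x = 8: rhs = 5, matching y values: none (0 points).
  x = 9: rhs = 5, matching y values: none (0 points).
  x = 10: rhs = 13, matching y values: 6, 17 (2 points).
  x = 11: rhs = 12, matching y values: 9, 14 (2 points).
  x = 12: rhs = 8, matching y values: 10, 13 (2 points).
  x = 13: rhs = 7, matching y values: none (0 points).
  x = 14: rhs = 15, matching y values: none (0 points).
  x = 15: rhs = 15, matching y values: none (0 points).
  x = 16: rhs = 13, matching y values: 6, 17 (2 points).
  x = 17: rhs = 15, matching y values: none (0 points).
  x = 18: rhs = 4, matching y values: 2, 21 (2 points).
  x = 19: rhs = 9, matching y values: 3, 20 (2 points).
  x = 20: rhs = 13, matching y values: 6, 17 (2 points).
  x = 21: rhs = 22, matching y values: none (0 points).
  x = 22: rhs = 19, matching y values: none (0 points).
Total affine count: 18.
Full point count |E(F_23)| = 18 + 1 = 19.
Hasse bound: |19 − (23+1)| = |-5| = 5 ≤ 2√23 ≈ 9.5917 ✓.


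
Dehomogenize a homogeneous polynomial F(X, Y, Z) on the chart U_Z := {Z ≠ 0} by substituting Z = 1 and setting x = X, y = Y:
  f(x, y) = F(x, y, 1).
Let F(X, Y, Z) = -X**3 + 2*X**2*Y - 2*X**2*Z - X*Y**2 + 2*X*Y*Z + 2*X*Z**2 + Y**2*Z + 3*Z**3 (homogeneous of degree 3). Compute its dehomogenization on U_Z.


f(x, y) = -x**3 + 2*x**2*y - 2*x**2 - x*y**2 + 2*x*y + 2*x + y**2 + 3

On U_Z we set Z = 1. Each monomial c·X^i·Y^j·Z^k in F becomes c·x^i·y^j·1^k = c·x^i·y^j.
Substituting Z = 1: F(X, Y, 1) = -x**3 + 2*x**2*y - 2*x**2 - x*y**2 + 2*x*y + 2*x + y**2 + 3.
Note: deg(f) ≤ deg(F) = 3; strict inequality happens when F is divisible by Z (lost terms).


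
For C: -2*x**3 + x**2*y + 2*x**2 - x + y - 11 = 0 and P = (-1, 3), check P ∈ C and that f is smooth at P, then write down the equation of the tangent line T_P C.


Tangent line at P: -17*x + 2*y - 23 = 0.

Step 1: f(-1, 3) = 0, so P lies on C.
Step 2: partial derivatives
  f_x(x, y) = -6*x**2 + 2*x*y + 4*x - 1, f_y(x, y) = x**2 + 1.
  f_x(P) = -17, f_y(P) = 2 (gradient nonzero, so P is smooth).
Step 3: tangent line at P: -17·(x − -1) + 2·(y − 3) = 0.
Expanding: -17*x + 2*y - 23 = 0.


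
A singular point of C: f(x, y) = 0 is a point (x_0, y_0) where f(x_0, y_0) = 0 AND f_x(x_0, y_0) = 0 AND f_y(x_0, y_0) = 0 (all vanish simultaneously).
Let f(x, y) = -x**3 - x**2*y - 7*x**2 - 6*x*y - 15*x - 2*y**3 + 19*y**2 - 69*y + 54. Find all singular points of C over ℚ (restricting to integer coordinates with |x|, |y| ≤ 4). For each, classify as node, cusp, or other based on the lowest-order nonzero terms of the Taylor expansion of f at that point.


Singular points: {(-3, 3)}; classification: node.

Compute partial derivatives:
  f_x = -3*x**2 - 2*x*y - 14*x - 6*y - 15.
  f_y = -x**2 - 6*x - 6*y**2 + 38*y - 69.
Scan x_0 ∈ {−4, ..., 4}. For each x_0, f_y(x_0, y) is a polynomial in y; find its integer roots y ∈ {−4, ..., 4}, then test f_x and f at those candidates.
  x = -4: f_y(-4, y) = -6*y**2 + 38*y - 61; no integer root y with |y| ≤ 4.
  x = -3: f_y(-3, y) = -6*y**2 + 38*y - 60; vanishes at y ∈ {3}. (-3, 3): f_x = 0, f = 0 — SINGULAR.
  x = -2: f_y(-2, y) = -6*y**2 + 38*y - 61; no integer root y with |y| ≤ 4.
  x = -1: f_y(-1, y) = -6*y**2 + 38*y - 64; no integer root y with |y| ≤ 4.
  x = 0: f_y(0, y) = -6*y**2 + 38*y - 69; no integer root y with |y| ≤ 4.
  x = 1: f_y(1, y) = -6*y**2 + 38*y - 76; no integer root y with |y| ≤ 4.
  x = 2: f_y(2, y) = -6*y**2 + 38*y - 85; no integer root y with |y| ≤ 4.
  x = 3: f_y(3, y) = -6*y**2 + 38*y - 96; no integer root y with |y| ≤ 4.
  x = 4: f_y(4, y) = -6*y**2 + 38*y - 109; no integer root y with |y| ≤ 4.
Only singular point on the grid: (-3, 3).
Classify: substitute x = -3 + u, y = 3 + v and expand: f = -u**3 - u**2*v - u**2 - 2*v**3 + v**2.
No constant or linear terms (consistent with a singular point). Quadratic part: -u**2 + v**2. Cubic part: -u**3 - u**2*v - 2*v**3.
The quadratic part v**2 - u**2 = (v − u)(v + u) splits into two distinct linear factors, so there are two distinct tangent lines y − 3 = ±(x − -3) — this is a node (ordinary double point).
Classification: node.


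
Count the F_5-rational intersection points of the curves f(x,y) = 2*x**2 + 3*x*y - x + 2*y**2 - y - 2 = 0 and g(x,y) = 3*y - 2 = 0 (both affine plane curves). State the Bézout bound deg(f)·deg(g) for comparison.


Common zeros: ∅; count = 0; Bézout bound = 2.

deg(f) = 2, deg(g) = 1, so Bézout bound = 2.
Scan x ∈ F_5. For each x, list the y ∈ F_5 with f(x, y) ≡ 0 and those with g(x, y) ≡ 0 (mod 5); the common zeros in that column are the intersection.
  x = 0: f ≡ 0 at y ∈ ∅; g ≡ 0 at y ∈ {4}; common: ∅.
  x = 1: f ≡ 0 at y ∈ ∅; g ≡ 0 at y ∈ {4}; common: ∅.
  x = 2: f ≡ 0 at y ∈ ∅; g ≡ 0 at y ∈ {4}; common: ∅.
  x = 3: f ≡ 0 at y ∈ {3}; g ≡ 0 at y ∈ {4}; common: ∅.
  x = 4: f ≡ 0 at y ∈ ∅; g ≡ 0 at y ∈ {4}; common: ∅.
Collecting: common zeros = ∅, so the count is 0.
Comparison with the Bézout bound: 0 ≤ 2 = deg(f)·deg(g), as expected for curves with no common component (the affine F_5-count falls short of the bound because intersections may lie at infinity, over extension fields, or carry multiplicity).


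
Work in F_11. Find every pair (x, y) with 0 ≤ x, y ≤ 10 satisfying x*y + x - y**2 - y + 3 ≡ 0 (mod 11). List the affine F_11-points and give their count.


Affine F_11-points: {(1, 2), (1, 9), (4, 6), (4, 8), (5, 1), (5, 3), (8, 0), (8, 7), (10, 4), (10, 5)}; count = 10.

For each of the 121 pairs (x, y) ∈ F_11², evaluate f(x, y) mod 11. Record the zeros.
  x = 0: [0↦3, 1↦1, 2↦8, 3↦2, 4↦5, 5↦6, 6↦5, 7↦2, 8↦8, 9↦1, 10↦3]  zeros at y ∈ ∅
  x = 1: [0↦4, 1↦3, 2↦0, 3↦6, 4↦10, 5↦1, 6↦1, 7↦10, 8↦6, 9↦0, 10↦3]  zeros at y ∈ {2, 9}
  x = 2: [0↦5, 1↦5, 2↦3, 3↦10, 4↦4, 5↦7, 6↦8, 7↦7, 8↦4, 9↦10, 10↦3]  zeros at y ∈ ∅
  x = 3: [0↦6, 1↦7, 2↦6, 3↦3, 4↦9, 5↦2, 6↦4, 7↦4, 8↦2, 9↦9, 10↦3]  zeros at y ∈ ∅
  x = 4: [0↦7, 1↦9, 2↦9, 3↦7, 4↦3, 5↦8, 6↦0, 7↦1, 8↦0, 9↦8, 10↦3]  zeros at y ∈ {6, 8}
  x = 5: [0↦8, 1↦0, 2↦1, 3↦0, 4↦8, 5↦3, 6↦7, 7↦9, 8↦9, 9↦7, 10↦3]  zeros at y ∈ {1, 3}
  x = 6: [0↦9, 1↦2, 2↦4, 3↦4, 4↦2, 5↦9, 6↦3, 7↦6, 8↦7, 9↦6, 10↦3]  zeros at y ∈ ∅
  x = 7: [0↦10, 1↦4, 2↦7, 3↦8, 4↦7, 5↦4, 6↦10, 7↦3, 8↦5, 9↦5, 10↦3]  zeros at y ∈ ∅
  x = 8: [0↦0, 1↦6, 2↦10, 3↦1, 4↦1, 5↦10, 6↦6, 7↦0, 8↦3, 9↦4, 10↦3]  zeros at y ∈ {0, 7}
  x = 9: [0↦1, 1↦8, 2↦2, 3↦5, 4↦6, 5↦5, 6↦2, 7↦8, 8↦1, 9↦3, 10↦3]  zeros at y ∈ ∅
  x = 10: [0↦2, 1↦10, 2↦5, 3↦9, 4↦0, 5↦0, 6↦9, 7↦5, 8↦10, 9↦2, 10↦3]  zeros at y ∈ {4, 5}
Collecting zeros: affine points = {(1, 2), (1, 9), (4, 6), (4, 8), (5, 1), (5, 3), (8, 0), (8, 7), (10, 4), (10, 5)}.
Total count |C(F_11)_aff| = 10.


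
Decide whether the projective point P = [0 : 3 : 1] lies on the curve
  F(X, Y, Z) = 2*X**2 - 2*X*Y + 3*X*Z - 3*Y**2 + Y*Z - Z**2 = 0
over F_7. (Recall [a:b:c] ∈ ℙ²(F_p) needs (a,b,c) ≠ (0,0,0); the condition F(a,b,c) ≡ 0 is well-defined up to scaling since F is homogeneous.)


F(0,3,1) ≡ 3 (mod 7); P is NOT on the curve.

Evaluate F(0, 3, 1) term-by-term (mod 7).
  2*X**2 ↦ 2·0·1·1 = 0
  -2*X*Y ↦ -2·0·3·1 = 0
  3*X*Z ↦ 3·0·1·1 = 0
  -3*Y**2 ↦ -3·1·9·1 = -27
  Y*Z ↦ 1·1·3·1 = 3
  -Z**2 ↦ -1·1·1·1 = -1
Sum: F(0, 3, 1) = (0) + (0) + (0) + (-27) + (3) + (-1) = -25.
Reducing mod 7: -25 ≡ 3 (mod 7).
Since F(a, b, c) ≡ 3 ≠ 0 (mod 7), P does NOT lie on the curve.


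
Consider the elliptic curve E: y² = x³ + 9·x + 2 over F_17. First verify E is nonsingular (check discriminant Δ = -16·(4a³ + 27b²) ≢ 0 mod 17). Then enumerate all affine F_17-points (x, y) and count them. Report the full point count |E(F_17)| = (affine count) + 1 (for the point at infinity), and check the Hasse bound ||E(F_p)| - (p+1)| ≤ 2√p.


Affine points = {(0, 6), (0, 11), (4, 0), (5, 6), (5, 11), (6, 0), (7, 0), (8, 5), (8, 12), (9, 8), (9, 9), (10, 2), (10, 15), (11, 2), (11, 15), (12, 6), (12, 11), (13, 2), (13, 15), (14, 4), (14, 13), (16, 3), (16, 14)}; affine count = 23; |E(F_17)| = 24.

Discriminant check: Δ ∝ 4a³ + 27b² = 4·9³ + 27·2² = 4·729 + 27·4 ≡ 15 (mod 17). Nonzero ⇒ E is nonsingular.
For each x ∈ F_17, compute rhs = x³ + 9·x + 2 mod 17, then count y ∈ F_17 with y² ≡ rhs.
  x = 0: rhs = 2, matching y values: 6, 11 (2 points).
  x = 1: rhs = 12, matching y values: none (0 points).
  x = 2: rhs = 11, matching y values: none (0 points).
  x = 3: rhs = 5, matching y values: none (0 points).
  x = 4: rhs = 0, matching y values: 0 (1 points).
  x = 5: rhs = 2, matching y values: 6, 11 (2 points).
  x = 6: rhs = 0, matching y values: 0 (1 points).
  x = 7: rhs = 0, matching y values: 0 (1 points).
  x = 8: rhs = 8, matching y values: 5, 12 (2 points).
  x = 9: rhs = 13, matching y values: 8, 9 (2 points).
  x = 10: rhs = 4, matching y values: 2, 15 (2 points).
  x = 11: rhs = 4, matching y values: 2, 15 (2 points).
  x = 12: rhs = 2, matching y values: 6, 11 (2 points).
  x = 13: rhs = 4, matching y values: 2, 15 (2 points).
  x = 14: rhs = 16, matching y values: 4, 13 (2 points).
  x = 15: rhs = 10, matching y values: none (0 points).
  x = 16: rhs = 9, matching y values: 3, 14 (2 points).
Total affine count: 23.
Full point count |E(F_17)| = 23 + 1 = 24.
Hasse bound: |24 − (17+1)| = |6| = 6 ≤ 2√17 ≈ 8.2462 ✓.


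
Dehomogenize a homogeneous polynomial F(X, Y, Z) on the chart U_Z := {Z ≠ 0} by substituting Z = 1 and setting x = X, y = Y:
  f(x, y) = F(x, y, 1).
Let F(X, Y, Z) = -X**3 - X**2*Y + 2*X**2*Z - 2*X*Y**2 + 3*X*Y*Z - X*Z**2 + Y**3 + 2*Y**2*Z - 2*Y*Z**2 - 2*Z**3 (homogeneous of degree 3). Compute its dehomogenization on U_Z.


f(x, y) = -x**3 - x**2*y + 2*x**2 - 2*x*y**2 + 3*x*y - x + y**3 + 2*y**2 - 2*y - 2

On U_Z we set Z = 1. Each monomial c·X^i·Y^j·Z^k in F becomes c·x^i·y^j·1^k = c·x^i·y^j.
Substituting Z = 1: F(X, Y, 1) = -x**3 - x**2*y + 2*x**2 - 2*x*y**2 + 3*x*y - x + y**3 + 2*y**2 - 2*y - 2.
Note: deg(f) ≤ deg(F) = 3; strict inequality happens when F is divisible by Z (lost terms).


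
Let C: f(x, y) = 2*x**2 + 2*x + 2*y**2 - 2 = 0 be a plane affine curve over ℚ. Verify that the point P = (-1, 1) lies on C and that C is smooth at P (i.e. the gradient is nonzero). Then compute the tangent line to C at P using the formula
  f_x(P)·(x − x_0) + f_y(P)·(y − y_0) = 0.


Tangent line at P: -2*x + 4*y - 6 = 0.

Step 1: f(-1, 1) = 0, so P lies on C.
Step 2: partial derivatives
  f_x(x, y) = 4*x + 2, f_y(x, y) = 4*y.
  f_x(P) = -2, f_y(P) = 4 (gradient nonzero, so P is smooth).
Step 3: tangent line at P: -2·(x − -1) + 4·(y − 1) = 0.
Expanding: -2*x + 4*y - 6 = 0.


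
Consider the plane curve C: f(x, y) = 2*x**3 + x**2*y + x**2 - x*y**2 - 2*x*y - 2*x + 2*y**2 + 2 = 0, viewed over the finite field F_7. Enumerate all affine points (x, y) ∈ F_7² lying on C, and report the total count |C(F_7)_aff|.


Affine F_7-points: {(3, 5), (6, 2), (6, 4)}; count = 3.

For each of the 49 pairs (x, y) ∈ F_7², evaluate f(x, y) mod 7. Record the zeros.
  x = 0: [0↦2, 1↦4, 2↦3, 3↦6, 4↦6, 5↦3, 6↦4]  zeros at y ∈ ∅
  x = 1: [0↦3, 1↦3, 2↦5, 3↦2, 4↦1, 5↦2, 6↦5]  zeros at y ∈ ∅
  x = 2: [0↦4, 1↦4, 2↦4, 3↦4, 4↦4, 5↦4, 6↦4]  zeros at y ∈ ∅
  x = 3: [0↦3, 1↦5, 2↦5, 3↦3, 4↦6, 5↦0, 6↦6]  zeros at y ∈ {5}
  x = 4: [0↦5, 1↦4, 2↦6, 3↦4, 4↦5, 5↦2, 6↦2]  zeros at y ∈ ∅
  x = 5: [0↦1, 1↦6, 2↦5, 3↦5, 4↦6, 5↦1, 6↦4]  zeros at y ∈ ∅
  x = 6: [0↦3, 1↦2, 2↦0, 3↦4, 4↦0, 5↦2, 6↦3]  zeros at y ∈ {2, 4}
Collecting zeros: affine points = {(3, 5), (6, 2), (6, 4)}.
Total count |C(F_7)_aff| = 3.


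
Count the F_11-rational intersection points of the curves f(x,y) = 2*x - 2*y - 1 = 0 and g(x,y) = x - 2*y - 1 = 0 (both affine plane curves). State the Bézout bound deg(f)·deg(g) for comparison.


Common zeros: {(0, 5)}; count = 1; Bézout bound = 1.

deg(f) = 1, deg(g) = 1, so Bézout bound = 1.
Scan x ∈ F_11. For each x, list the y ∈ F_11 with f(x, y) ≡ 0 and those with g(x, y) ≡ 0 (mod 11); the common zeros in that column are the intersection.
  x = 0: f ≡ 0 at y ∈ {5}; g ≡ 0 at y ∈ {5}; common: {5}.
  x = 1: f ≡ 0 at y ∈ {6}; g ≡ 0 at y ∈ {0}; common: ∅.
  x = 2: f ≡ 0 at y ∈ {7}; g ≡ 0 at y ∈ {6}; common: ∅.
  x = 3: f ≡ 0 at y ∈ {8}; g ≡ 0 at y ∈ {1}; common: ∅.
  x = 4: f ≡ 0 at y ∈ {9}; g ≡ 0 at y ∈ {7}; common: ∅.
  x = 5: f ≡ 0 at y ∈ {10}; g ≡ 0 at y ∈ {2}; common: ∅.
  x = 6: f ≡ 0 at y ∈ {0}; g ≡ 0 at y ∈ {8}; common: ∅.
  x = 7: f ≡ 0 at y ∈ {1}; g ≡ 0 at y ∈ {3}; common: ∅.
  x = 8: f ≡ 0 at y ∈ {2}; g ≡ 0 at y ∈ {9}; common: ∅.
  x = 9: f ≡ 0 at y ∈ {3}; g ≡ 0 at y ∈ {4}; common: ∅.
  x = 10: f ≡ 0 at y ∈ {4}; g ≡ 0 at y ∈ {10}; common: ∅.
Collecting: common zeros = {(0, 5)}, so the count is 1.
Comparison with the Bézout bound: 1 ≤ 1 = deg(f)·deg(g), as expected for curves with no common component (the bound is attained).


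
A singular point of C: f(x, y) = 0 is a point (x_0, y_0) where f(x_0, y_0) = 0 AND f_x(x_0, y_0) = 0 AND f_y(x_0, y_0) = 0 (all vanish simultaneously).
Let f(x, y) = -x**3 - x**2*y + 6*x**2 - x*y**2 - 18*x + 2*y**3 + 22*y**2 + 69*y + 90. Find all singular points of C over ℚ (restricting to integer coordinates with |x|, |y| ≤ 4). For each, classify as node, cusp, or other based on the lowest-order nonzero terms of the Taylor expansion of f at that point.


Singular points: {(3, -3)}; classification: cusp.

Compute partial derivatives:
  f_x = -3*x**2 - 2*x*y + 12*x - y**2 - 18.
  f_y = -x**2 - 2*x*y + 6*y**2 + 44*y + 69.
Scan x_0 ∈ {−4, ..., 4}. For each x_0, f_y(x_0, y) is a polynomial in y; find its integer roots y ∈ {−4, ..., 4}, then test f_x and f at those candidates.
  x = -4: f_y(-4, y) = 6*y**2 + 52*y + 53; no integer root y with |y| ≤ 4.
  x = -3: f_y(-3, y) = 6*y**2 + 50*y + 60; no integer root y with |y| ≤ 4.
  x = -2: f_y(-2, y) = 6*y**2 + 48*y + 65; no integer root y with |y| ≤ 4.
  x = -1: f_y(-1, y) = 6*y**2 + 46*y + 68; vanishes at y ∈ {-2}. (-1, -2): f_x = -41 ≠ 0.
  x = 0: f_y(0, y) = 6*y**2 + 44*y + 69; no integer root y with |y| ≤ 4.
  x = 1: f_y(1, y) = 6*y**2 + 42*y + 68; no integer root y with |y| ≤ 4.
  x = 2: f_y(2, y) = 6*y**2 + 40*y + 65; no integer root y with |y| ≤ 4.
  x = 3: f_y(3, y) = 6*y**2 + 38*y + 60; vanishes at y ∈ {-3}. (3, -3): f_x = 0, f = 0 — SINGULAR.
  x = 4: f_y(4, y) = 6*y**2 + 36*y + 53; no integer root y with |y| ≤ 4.
Only singular point on the grid: (3, -3).
Classify: substitute x = 3 + u, y = -3 + v and expand: f = -u**3 - u**2*v - u*v**2 + 2*v**3 + v**2.
No constant or linear terms (consistent with a singular point). Quadratic part: v**2. Cubic part: -u**3 - u**2*v - u*v**2 + 2*v**3.
The quadratic part v**2 is a perfect square, so there is a single (double) tangent line v = 0, i.e. y = -3. Restricting the cubic part to that line (v = 0) leaves -u**3 ≠ 0, so f is not divisible by v and the branch is v² ≈ u**3 to lowest order — this is a cusp.
Classification: cusp.


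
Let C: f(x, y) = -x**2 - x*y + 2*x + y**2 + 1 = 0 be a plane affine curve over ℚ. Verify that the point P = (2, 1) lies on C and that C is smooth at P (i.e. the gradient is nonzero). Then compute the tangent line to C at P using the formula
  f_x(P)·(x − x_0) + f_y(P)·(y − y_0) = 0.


Tangent line at P: 6 - 3*x = 0.

Step 1: f(2, 1) = 0, so P lies on C.
Step 2: partial derivatives
  f_x(x, y) = -2*x - y + 2, f_y(x, y) = -x + 2*y.
  f_x(P) = -3, f_y(P) = 0 (gradient nonzero, so P is smooth).
Step 3: tangent line at P: -3·(x − 2) + 0·(y − 1) = 0.
Expanding: 6 - 3*x = 0.


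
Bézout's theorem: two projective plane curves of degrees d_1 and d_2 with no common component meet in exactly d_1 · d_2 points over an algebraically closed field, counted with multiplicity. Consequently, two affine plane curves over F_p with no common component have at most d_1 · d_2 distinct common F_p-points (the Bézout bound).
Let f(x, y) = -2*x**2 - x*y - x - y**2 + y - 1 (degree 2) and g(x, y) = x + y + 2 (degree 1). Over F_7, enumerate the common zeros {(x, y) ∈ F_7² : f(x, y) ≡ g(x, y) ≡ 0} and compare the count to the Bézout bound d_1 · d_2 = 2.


Common zeros: {(0, 5), (5, 0)}; count = 2; Bézout bound = 2.

deg(f) = 2, deg(g) = 1, so Bézout bound = 2.
Scan x ∈ F_7. For each x, list the y ∈ F_7 with f(x, y) ≡ 0 and those with g(x, y) ≡ 0 (mod 7); the common zeros in that column are the intersection.
  x = 0: f ≡ 0 at y ∈ {3, 5}; g ≡ 0 at y ∈ {5}; common: {5}.
  x = 1: f ≡ 0 at y ∈ ∅; g ≡ 0 at y ∈ {4}; common: ∅.
  x = 2: f ≡ 0 at y ∈ ∅; g ≡ 0 at y ∈ {3}; common: ∅.
  x = 3: f ≡ 0 at y ∈ {6}; g ≡ 0 at y ∈ {2}; common: ∅.
  x = 4: f ≡ 0 at y ∈ {5, 6}; g ≡ 0 at y ∈ {1}; common: ∅.
  x = 5: f ≡ 0 at y ∈ {0, 3}; g ≡ 0 at y ∈ {0}; common: {0}.
  x = 6: f ≡ 0 at y ∈ ∅; g ≡ 0 at y ∈ {6}; common: ∅.
Collecting: common zeros = {(0, 5), (5, 0)}, so the count is 2.
Comparison with the Bézout bound: 2 ≤ 2 = deg(f)·deg(g), as expected for curves with no common component (the bound is attained).


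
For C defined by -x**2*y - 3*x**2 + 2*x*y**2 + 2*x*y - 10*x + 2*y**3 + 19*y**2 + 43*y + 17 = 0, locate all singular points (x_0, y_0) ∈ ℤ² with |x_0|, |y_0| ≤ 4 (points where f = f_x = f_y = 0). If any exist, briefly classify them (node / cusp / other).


Singular points: {(-3, -2)}; classification: node.

Compute partial derivatives:
  f_x = -2*x*y - 6*x + 2*y**2 + 2*y - 10.
  f_y = -x**2 + 4*x*y + 2*x + 6*y**2 + 38*y + 43.
Scan x_0 ∈ {−4, ..., 4}. For each x_0, f_y(x_0, y) is a polynomial in y; find its integer roots y ∈ {−4, ..., 4}, then test f_x and f at those candidates.
  x = -4: f_y(-4, y) = 6*y**2 + 22*y + 19; no integer root y with |y| ≤ 4.
  x = -3: f_y(-3, y) = 6*y**2 + 26*y + 28; vanishes at y ∈ {-2}. (-3, -2): f_x = 0, f = 0 — SINGULAR.
  x = -2: f_y(-2, y) = 6*y**2 + 30*y + 35; no integer root y with |y| ≤ 4.
  x = -1: f_y(-1, y) = 6*y**2 + 34*y + 40; vanishes at y ∈ {-4}. (-1, -4): f_x = 12 ≠ 0.
  x = 0: f_y(0, y) = 6*y**2 + 38*y + 43; no integer root y with |y| ≤ 4.
  x = 1: f_y(1, y) = 6*y**2 + 42*y + 44; no integer root y with |y| ≤ 4.
  x = 2: f_y(2, y) = 6*y**2 + 46*y + 43; no integer root y with |y| ≤ 4.
  x = 3: f_y(3, y) = 6*y**2 + 50*y + 40; no integer root y with |y| ≤ 4.
  x = 4: f_y(4, y) = 6*y**2 + 54*y + 35; no integer root y with |y| ≤ 4.
Only singular point on the grid: (-3, -2).
Classify: substitute x = -3 + u, y = -2 + v and expand: f = -u**2*v - u**2 + 2*u*v**2 + 2*v**3 + v**2.
No constant or linear terms (consistent with a singular point). Quadratic part: -u**2 + v**2. Cubic part: -u**2*v + 2*u*v**2 + 2*v**3.
The quadratic part v**2 - u**2 = (v − u)(v + u) splits into two distinct linear factors, so there are two distinct tangent lines y − -2 = ±(x − -3) — this is a node (ordinary double point).
Classification: node.


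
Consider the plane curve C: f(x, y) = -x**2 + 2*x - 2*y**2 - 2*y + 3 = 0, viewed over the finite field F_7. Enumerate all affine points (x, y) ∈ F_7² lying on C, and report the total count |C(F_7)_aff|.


Affine F_7-points: {(0, 3), (1, 1), (1, 5), (2, 3), (3, 0), (3, 6), (6, 0), (6, 6)}; count = 8.

For each of the 49 pairs (x, y) ∈ F_7², evaluate f(x, y) mod 7. Record the zeros.
  x = 0: [0↦3, 1↦6, 2↦5, 3↦0, 4↦5, 5↦6, 6↦3]  zeros at y ∈ {3}
  x = 1: [0↦4, 1↦0, 2↦6, 3↦1, 4↦6, 5↦0, 6↦4]  zeros at y ∈ {1, 5}
  x = 2: [0↦3, 1↦6, 2↦5, 3↦0, 4↦5, 5↦6, 6↦3]  zeros at y ∈ {3}
  x = 3: [0↦0, 1↦3, 2↦2, 3↦4, 4↦2, 5↦3, 6↦0]  zeros at y ∈ {0, 6}
  x = 4: [0↦2, 1↦5, 2↦4, 3↦6, 4↦4, 5↦5, 6↦2]  zeros at y ∈ ∅
  x = 5: [0↦2, 1↦5, 2↦4, 3↦6, 4↦4, 5↦5, 6↦2]  zeros at y ∈ ∅
  x = 6: [0↦0, 1↦3, 2↦2, 3↦4, 4↦2, 5↦3, 6↦0]  zeros at y ∈ {0, 6}
Collecting zeros: affine points = {(0, 3), (1, 1), (1, 5), (2, 3), (3, 0), (3, 6), (6, 0), (6, 6)}.
Total count |C(F_7)_aff| = 8.


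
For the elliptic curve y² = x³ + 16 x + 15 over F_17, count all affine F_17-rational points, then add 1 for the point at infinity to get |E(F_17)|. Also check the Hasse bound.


Affine points = {(0, 7), (0, 10), (1, 7), (1, 10), (2, 2), (2, 15), (5, 4), (5, 13), (6, 2), (6, 15), (8, 3), (8, 14), (9, 2), (9, 15), (10, 6), (10, 11), (11, 3), (11, 14), (14, 5), (14, 12), (15, 3), (15, 14), (16, 7), (16, 10)}; affine count = 24; |E(F_17)| = 25.

Discriminant check: Δ ∝ 4a³ + 27b² = 4·16³ + 27·15² = 4·4096 + 27·225 ≡ 2 (mod 17). Nonzero ⇒ E is nonsingular.
For each x ∈ F_17, compute rhs = x³ + 16·x + 15 mod 17, then count y ∈ F_17 with y² ≡ rhs.
  x = 0: rhs = 15, matching y values: 7, 10 (2 points).
  x = 1: rhs = 15, matching y values: 7, 10 (2 points).
  x = 2: rhs = 4, matching y values: 2, 15 (2 points).
  x = 3: rhs = 5, matching y values: none (0 points).
  x = 4: rhs = 7, matching y values: none (0 points).
  x = 5: rhs = 16, matching y values: 4, 13 (2 points).
  x = 6: rhs = 4, matching y values: 2, 15 (2 points).
  x = 7: rhs = 11, matching y values: none (0 points).
  x = 8: rhs = 9, matching y values: 3, 14 (2 points).
  x = 9: rhs = 4, matching y values: 2, 15 (2 points).
  x = 10: rhs = 2, matching y values: 6, 11 (2 points).
  x = 11: rhs = 9, matching y values: 3, 14 (2 points).
  x = 12: rhs = 14, matching y values: none (0 points).
  x = 13: rhs = 6, matching y values: none (0 points).
  x = 14: rhs = 8, matching y values: 5, 12 (2 points).
  x = 15: rhs = 9, matching y values: 3, 14 (2 points).
  x = 16: rhs = 15, matching y values: 7, 10 (2 points).
Total affine count: 24.
Full point count |E(F_17)| = 24 + 1 = 25.
Hasse bound: |25 − (17+1)| = |7| = 7 ≤ 2√17 ≈ 8.2462 ✓.


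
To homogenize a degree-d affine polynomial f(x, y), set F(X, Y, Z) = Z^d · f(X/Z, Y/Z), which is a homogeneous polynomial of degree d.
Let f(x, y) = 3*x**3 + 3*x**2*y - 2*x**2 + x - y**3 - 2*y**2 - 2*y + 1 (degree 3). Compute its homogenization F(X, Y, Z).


F(X, Y, Z) = 3*X**3 + 3*X**2*Y - 2*X**2*Z + X*Z**2 - Y**3 - 2*Y**2*Z - 2*Y*Z**2 + Z**3

deg(f) = 3.
Substitute x = X/Z, y = Y/Z into f, then multiply by Z^3.
  monomial 3·x^3·y^0 ↦ 3·X^3·Y^0·Z^0.
  monomial 3·x^2·y^1 ↦ 3·X^2·Y^1·Z^0.
  monomial -2·x^2·y^0 ↦ -2·X^2·Y^0·Z^1.
  monomial 1·x^1·y^0 ↦ 1·X^1·Y^0·Z^2.
  monomial -1·x^0·y^3 ↦ -1·X^0·Y^3·Z^0.
  monomial -2·x^0·y^2 ↦ -2·X^0·Y^2·Z^1.
  monomial -2·x^0·y^1 ↦ -2·X^0·Y^1·Z^2.
  monomial 1·x^0·y^0 ↦ 1·X^0·Y^0·Z^3.
Collecting: F(X, Y, Z) = 3*X**3 + 3*X**2*Y - 2*X**2*Z + X*Z**2 - Y**3 - 2*Y**2*Z - 2*Y*Z**2 + Z**3.


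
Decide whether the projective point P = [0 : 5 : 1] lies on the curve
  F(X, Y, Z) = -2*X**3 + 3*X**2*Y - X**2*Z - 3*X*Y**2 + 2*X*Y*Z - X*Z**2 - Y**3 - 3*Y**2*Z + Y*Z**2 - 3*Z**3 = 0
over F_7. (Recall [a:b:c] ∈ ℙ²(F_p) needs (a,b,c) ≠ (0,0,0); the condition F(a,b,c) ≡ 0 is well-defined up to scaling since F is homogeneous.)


F(0,5,1) ≡ 5 (mod 7); P is NOT on the curve.

Evaluate F(0, 5, 1) term-by-term (mod 7).
  -2*X**3 ↦ -2·0·1·1 = 0
  3*X**2*Y ↦ 3·0·5·1 = 0
  -X**2*Z ↦ -1·0·1·1 = 0
  -3*X*Y**2 ↦ -3·0·25·1 = 0
  2*X*Y*Z ↦ 2·0·5·1 = 0
  -X*Z**2 ↦ -1·0·1·1 = 0
  -Y**3 ↦ -1·1·125·1 = -125
  -3*Y**2*Z ↦ -3·1·25·1 = -75
  Y*Z**2 ↦ 1·1·5·1 = 5
  -3*Z**3 ↦ -3·1·1·1 = -3
Sum: F(0, 5, 1) = (0) + (0) + (0) + (0) + (0) + (0) + (-125) + (-75) + (5) + (-3) = -198.
Reducing mod 7: -198 ≡ 5 (mod 7).
Since F(a, b, c) ≡ 5 ≠ 0 (mod 7), P does NOT lie on the curve.


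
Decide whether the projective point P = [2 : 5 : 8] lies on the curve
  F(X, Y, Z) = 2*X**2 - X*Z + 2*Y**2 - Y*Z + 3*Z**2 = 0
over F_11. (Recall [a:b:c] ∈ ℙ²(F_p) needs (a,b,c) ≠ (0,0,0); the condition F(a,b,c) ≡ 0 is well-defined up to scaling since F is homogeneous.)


F(2,5,8) ≡ 7 (mod 11); P is NOT on the curve.

Evaluate F(2, 5, 8) term-by-term (mod 11).
  2*X**2 ↦ 2·4·1·1 = 8
  -X*Z ↦ -1·2·1·8 = -16
  2*Y**2 ↦ 2·1·25·1 = 50
  -Y*Z ↦ -1·1·5·8 = -40
  3*Z**2 ↦ 3·1·1·64 = 192
Sum: F(2, 5, 8) = (8) + (-16) + (50) + (-40) + (192) = 194.
Reducing mod 11: 194 ≡ 7 (mod 11).
Since F(a, b, c) ≡ 7 ≠ 0 (mod 11), P does NOT lie on the curve.


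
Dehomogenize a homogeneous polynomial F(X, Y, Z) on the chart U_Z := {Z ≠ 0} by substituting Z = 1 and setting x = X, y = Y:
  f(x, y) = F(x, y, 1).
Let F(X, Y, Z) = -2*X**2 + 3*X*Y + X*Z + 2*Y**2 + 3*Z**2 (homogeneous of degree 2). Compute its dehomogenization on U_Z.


f(x, y) = -2*x**2 + 3*x*y + x + 2*y**2 + 3

On U_Z we set Z = 1. Each monomial c·X^i·Y^j·Z^k in F becomes c·x^i·y^j·1^k = c·x^i·y^j.
Substituting Z = 1: F(X, Y, 1) = -2*x**2 + 3*x*y + x + 2*y**2 + 3.
Note: deg(f) ≤ deg(F) = 2; strict inequality happens when F is divisible by Z (lost terms).


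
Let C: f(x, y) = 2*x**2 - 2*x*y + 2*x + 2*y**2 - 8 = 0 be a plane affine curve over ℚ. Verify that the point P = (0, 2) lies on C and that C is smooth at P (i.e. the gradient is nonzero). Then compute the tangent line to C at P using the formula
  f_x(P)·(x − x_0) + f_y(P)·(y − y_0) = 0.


Tangent line at P: -2*x + 8*y - 16 = 0.

Step 1: f(0, 2) = 0, so P lies on C.
Step 2: partial derivatives
  f_x(x, y) = 4*x - 2*y + 2, f_y(x, y) = -2*x + 4*y.
  f_x(P) = -2, f_y(P) = 8 (gradient nonzero, so P is smooth).
Step 3: tangent line at P: -2·(x − 0) + 8·(y − 2) = 0.
Expanding: -2*x + 8*y - 16 = 0.


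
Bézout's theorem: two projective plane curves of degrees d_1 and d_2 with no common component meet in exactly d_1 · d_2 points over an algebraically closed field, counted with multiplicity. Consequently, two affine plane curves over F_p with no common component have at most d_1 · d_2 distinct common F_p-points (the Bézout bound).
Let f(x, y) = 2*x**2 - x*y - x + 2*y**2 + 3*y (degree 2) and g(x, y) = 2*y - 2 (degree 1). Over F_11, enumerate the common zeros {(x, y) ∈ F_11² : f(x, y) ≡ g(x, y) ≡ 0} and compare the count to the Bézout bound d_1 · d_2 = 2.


Common zeros: ∅; count = 0; Bézout bound = 2.

deg(f) = 2, deg(g) = 1, so Bézout bound = 2.
Scan x ∈ F_11. For each x, list the y ∈ F_11 with f(x, y) ≡ 0 and those with g(x, y) ≡ 0 (mod 11); the common zeros in that column are the intersection.
  x = 0: f ≡ 0 at y ∈ {0, 4}; g ≡ 0 at y ∈ {1}; common: ∅.
  x = 1: f ≡ 0 at y ∈ ∅; g ≡ 0 at y ∈ {1}; common: ∅.
  x = 2: f ≡ 0 at y ∈ ∅; g ≡ 0 at y ∈ {1}; common: ∅.
  x = 3: f ≡ 0 at y ∈ {3, 8}; g ≡ 0 at y ∈ {1}; common: ∅.
  x = 4: f ≡ 0 at y ∈ ∅; g ≡ 0 at y ∈ {1}; common: ∅.
  x = 5: f ≡ 0 at y ∈ ∅; g ≡ 0 at y ∈ {1}; common: ∅.
  x = 6: f ≡ 0 at y ∈ {0, 7}; g ≡ 0 at y ∈ {1}; common: ∅.
  x = 7: f ≡ 0 at y ∈ {5, 8}; g ≡ 0 at y ∈ {1}; common: ∅.
  x = 8: f ≡ 0 at y ∈ {4}; g ≡ 0 at y ∈ {1}; common: ∅.
  x = 9: f ≡ 0 at y ∈ {7}; g ≡ 0 at y ∈ {1}; common: ∅.
  x = 10: f ≡ 0 at y ∈ {3, 6}; g ≡ 0 at y ∈ {1}; common: ∅.
Collecting: common zeros = ∅, so the count is 0.
Comparison with the Bézout bound: 0 ≤ 2 = deg(f)·deg(g), as expected for curves with no common component (the affine F_11-count falls short of the bound because intersections may lie at infinity, over extension fields, or carry multiplicity).


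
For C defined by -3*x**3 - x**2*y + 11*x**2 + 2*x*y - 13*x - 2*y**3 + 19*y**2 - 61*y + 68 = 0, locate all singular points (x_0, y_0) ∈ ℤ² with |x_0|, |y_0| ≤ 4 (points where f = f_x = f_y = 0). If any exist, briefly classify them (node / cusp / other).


Singular points: {(1, 3)}; classification: node.

Compute partial derivatives:
  f_x = -9*x**2 - 2*x*y + 22*x + 2*y - 13.
  f_y = -x**2 + 2*x - 6*y**2 + 38*y - 61.
Scan x_0 ∈ {−4, ..., 4}. For each x_0, f_y(x_0, y) is a polynomial in y; find its integer roots y ∈ {−4, ..., 4}, then test f_x and f at those candidates.
  x = -4: f_y(-4, y) = -6*y**2 + 38*y - 85; no integer root y with |y| ≤ 4.
  x = -3: f_y(-3, y) = -6*y**2 + 38*y - 76; no integer root y with |y| ≤ 4.
  x = -2: f_y(-2, y) = -6*y**2 + 38*y - 69; no integer root y with |y| ≤ 4.
  x = -1: f_y(-1, y) = -6*y**2 + 38*y - 64; no integer root y with |y| ≤ 4.
  x = 0: f_y(0, y) = -6*y**2 + 38*y - 61; no integer root y with |y| ≤ 4.
  x = 1: f_y(1, y) = -6*y**2 + 38*y - 60; vanishes at y ∈ {3}. (1, 3): f_x = 0, f = 0 — SINGULAR.
  x = 2: f_y(2, y) = -6*y**2 + 38*y - 61; no integer root y with |y| ≤ 4.
  x = 3: f_y(3, y) = -6*y**2 + 38*y - 64; no integer root y with |y| ≤ 4.
  x = 4: f_y(4, y) = -6*y**2 + 38*y - 69; no integer root y with |y| ≤ 4.
Only singular point on the grid: (1, 3).
Classify: substitute x = 1 + u, y = 3 + v and expand: f = -3*u**3 - u**2*v - u**2 - 2*v**3 + v**2.
No constant or linear terms (consistent with a singular point). Quadratic part: -u**2 + v**2. Cubic part: -3*u**3 - u**2*v - 2*v**3.
The quadratic part v**2 - u**2 = (v − u)(v + u) splits into two distinct linear factors, so there are two distinct tangent lines y − 3 = ±(x − 1) — this is a node (ordinary double point).
Classification: node.


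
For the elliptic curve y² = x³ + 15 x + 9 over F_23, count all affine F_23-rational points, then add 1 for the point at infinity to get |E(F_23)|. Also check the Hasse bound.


Affine points = {(0, 3), (0, 20), (1, 5), (1, 18), (2, 1), (2, 22), (3, 9), (3, 14), (4, 8), (4, 15), (5, 5), (5, 18), (6, 4), (6, 19), (10, 3), (10, 20), (12, 10), (12, 13), (13, 3), (13, 20), (17, 5), (17, 18), (18, 4), (18, 19), (19, 0), (20, 11), (20, 12), (22, 4), (22, 19)}; affine count = 29; |E(F_23)| = 30.

Discriminant check: Δ ∝ 4a³ + 27b² = 4·15³ + 27·9² = 4·3375 + 27·81 ≡ 1 (mod 23). Nonzero ⇒ E is nonsingular.
For each x ∈ F_23, compute rhs = x³ + 15·x + 9 mod 23, then count y ∈ F_23 with y² ≡ rhs.
  x = 0: rhs = 9, matching y values: 3, 20 (2 points).
  x = 1: rhs = 2, matching y values: 5, 18 (2 points).
  x = 2: rhs = 1, matching y values: 1, 22 (2 points).
  x = 3: rhs = 12, matching y values: 9, 14 (2 points).
  x = 4: rhs = 18, matching y values: 8, 15 (2 points).
  x = 5: rhs = 2, matching y values: 5, 18 (2 points).
  x = 6: rhs = 16, matching y values: 4, 19 (2 points).
  x = 7: rhs = 20, matching y values: none (0 points).
  x = 8: rhs = 20, matching y values: none (0 points).
  x = 9: rhs = 22, matching y values: none (0 points).
  x = 10: rhs = 9, matching y values: 3, 20 (2 points).
  x = 11: rhs = 10, matching y values: none (0 points).
  x = 12: rhs = 8, matching y values: 10, 13 (2 points).
  x = 13: rhs = 9, matching y values: 3, 20 (2 points).
  x = 14: rhs = 19, matching y values: none (0 points).
  x = 15: rhs = 21, matching y values: none (0 points).
  x = 16: rhs = 21, matching y values: none (0 points).
  x = 17: rhs = 2, matching y values: 5, 18 (2 points).
  x = 18: rhs = 16, matching y values: 4, 19 (2 points).
  x = 19: rhs = 0, matching y values: 0 (1 points).
  x = 20: rhs = 6, matching y values: 11, 12 (2 points).
  x = 21: rhs = 17, matching y values: none (0 points).
  x = 22: rhs = 16, matching y values: 4, 19 (2 points).
Total affine count: 29.
Full point count |E(F_23)| = 29 + 1 = 30.
Hasse bound: |30 − (23+1)| = |6| = 6 ≤ 2√23 ≈ 9.5917 ✓.


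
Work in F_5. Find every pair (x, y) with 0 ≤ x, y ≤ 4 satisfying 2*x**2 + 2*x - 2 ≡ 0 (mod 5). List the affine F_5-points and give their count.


Affine F_5-points: {(2, 0), (2, 1), (2, 2), (2, 3), (2, 4)}; count = 5.

For each of the 25 pairs (x, y) ∈ F_5², evaluate f(x, y) mod 5. Record the zeros.
  x = 0: [0↦3, 1↦3, 2↦3, 3↦3, 4↦3]  zeros at y ∈ ∅
  x = 1: [0↦2, 1↦2, 2↦2, 3↦2, 4↦2]  zeros at y ∈ ∅
  x = 2: [0↦0, 1↦0, 2↦0, 3↦0, 4↦0]  zeros at y ∈ {0, 1, 2, 3, 4}
  x = 3: [0↦2, 1↦2, 2↦2, 3↦2, 4↦2]  zeros at y ∈ ∅
  x = 4: [0↦3, 1↦3, 2↦3, 3↦3, 4↦3]  zeros at y ∈ ∅
Collecting zeros: affine points = {(2, 0), (2, 1), (2, 2), (2, 3), (2, 4)}.
Total count |C(F_5)_aff| = 5.


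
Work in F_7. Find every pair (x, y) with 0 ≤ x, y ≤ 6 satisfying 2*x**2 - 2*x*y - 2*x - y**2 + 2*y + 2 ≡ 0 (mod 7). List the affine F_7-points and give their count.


Affine F_7-points: {(1, 3), (1, 4), (2, 6), (3, 0), (3, 3), (4, 4), (5, 0), (5, 6)}; count = 8.

For each of the 49 pairs (x, y) ∈ F_7², evaluate f(x, y) mod 7. Record the zeros.
  x = 0: [0↦2, 1↦3, 2↦2, 3↦6, 4↦1, 5↦1, 6↦6]  zeros at y ∈ ∅
  x = 1: [0↦2, 1↦1, 2↦5, 3↦0, 4↦0, 5↦5, 6↦1]  zeros at y ∈ {3, 4}
  x = 2: [0↦6, 1↦3, 2↦5, 3↦5, 4↦3, 5↦6, 6↦0]  zeros at y ∈ {6}
  x = 3: [0↦0, 1↦2, 2↦2, 3↦0, 4↦3, 5↦4, 6↦3]  zeros at y ∈ {0, 3}
  x = 4: [0↦5, 1↦5, 2↦3, 3↦6, 4↦0, 5↦6, 6↦3]  zeros at y ∈ {4}
  x = 5: [0↦0, 1↦5, 2↦1, 3↦2, 4↦1, 5↦5, 6↦0]  zeros at y ∈ {0, 6}
  x = 6: [0↦6, 1↦2, 2↦3, 3↦2, 4↦6, 5↦1, 6↦1]  zeros at y ∈ ∅
Collecting zeros: affine points = {(1, 3), (1, 4), (2, 6), (3, 0), (3, 3), (4, 4), (5, 0), (5, 6)}.
Total count |C(F_7)_aff| = 8.


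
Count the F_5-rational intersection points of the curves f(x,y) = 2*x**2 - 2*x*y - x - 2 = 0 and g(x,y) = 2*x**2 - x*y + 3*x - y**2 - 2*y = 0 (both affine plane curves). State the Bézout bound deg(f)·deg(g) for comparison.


Common zeros: {(1, 2)}; count = 1; Bézout bound = 4.

deg(f) = 2, deg(g) = 2, so Bézout bound = 4.
Scan x ∈ F_5. For each x, list the y ∈ F_5 with f(x, y) ≡ 0 and those with g(x, y) ≡ 0 (mod 5); the common zeros in that column are the intersection.
  x = 0: f ≡ 0 at y ∈ ∅; g ≡ 0 at y ∈ {0, 3}; common: ∅.
  x = 1: f ≡ 0 at y ∈ {2}; g ≡ 0 at y ∈ {0, 2}; common: {2}.
  x = 2: f ≡ 0 at y ∈ {1}; g ≡ 0 at y ∈ ∅; common: ∅.
  x = 3: f ≡ 0 at y ∈ {3}; g ≡ 0 at y ∈ ∅; common: ∅.
  x = 4: f ≡ 0 at y ∈ {2}; g ≡ 0 at y ∈ ∅; common: ∅.
Collecting: common zeros = {(1, 2)}, so the count is 1.
Comparison with the Bézout bound: 1 ≤ 4 = deg(f)·deg(g), as expected for curves with no common component (the affine F_5-count falls short of the bound because intersections may lie at infinity, over extension fields, or carry multiplicity).


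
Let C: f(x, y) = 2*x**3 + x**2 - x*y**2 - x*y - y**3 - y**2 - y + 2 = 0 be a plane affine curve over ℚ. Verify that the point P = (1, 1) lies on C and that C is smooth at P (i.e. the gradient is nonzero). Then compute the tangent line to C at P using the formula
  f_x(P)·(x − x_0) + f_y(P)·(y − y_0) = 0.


Tangent line at P: 6*x - 9*y + 3 = 0.

Step 1: f(1, 1) = 0, so P lies on C.
Step 2: partial derivatives
  f_x(x, y) = 6*x**2 + 2*x - y**2 - y, f_y(x, y) = -2*x*y - x - 3*y**2 - 2*y - 1.
  f_x(P) = 6, f_y(P) = -9 (gradient nonzero, so P is smooth).
Step 3: tangent line at P: 6·(x − 1) + -9·(y − 1) = 0.
Expanding: 6*x - 9*y + 3 = 0.


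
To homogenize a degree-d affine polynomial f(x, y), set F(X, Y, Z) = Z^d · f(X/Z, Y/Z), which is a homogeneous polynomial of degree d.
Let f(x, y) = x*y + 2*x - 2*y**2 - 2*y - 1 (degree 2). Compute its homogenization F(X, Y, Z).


F(X, Y, Z) = X*Y + 2*X*Z - 2*Y**2 - 2*Y*Z - Z**2

deg(f) = 2.
Substitute x = X/Z, y = Y/Z into f, then multiply by Z^2.
  monomial 1·x^1·y^1 ↦ 1·X^1·Y^1·Z^0.
  monomial 2·x^1·y^0 ↦ 2·X^1·Y^0·Z^1.
  monomial -2·x^0·y^2 ↦ -2·X^0·Y^2·Z^0.
  monomial -2·x^0·y^1 ↦ -2·X^0·Y^1·Z^1.
  monomial -1·x^0·y^0 ↦ -1·X^0·Y^0·Z^2.
Collecting: F(X, Y, Z) = X*Y + 2*X*Z - 2*Y**2 - 2*Y*Z - Z**2.
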